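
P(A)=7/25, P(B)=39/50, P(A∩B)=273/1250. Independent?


P(A)×P(B) = 273/1250
P(A∩B) = 273/1250
Equal ✓ → Independent

Yes, independent


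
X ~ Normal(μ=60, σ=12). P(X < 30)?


z = (30-60)/12 = -2.5
P(Z < -2.5) = 0.0062

P(X < 30) ≈ 0.0062


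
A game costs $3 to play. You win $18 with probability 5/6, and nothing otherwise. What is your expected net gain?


E[gain] = (18-3)×5/6 + (-3)×1/6
= 25/2 - 1/2 = 12

Expected net gain = $12 ≈ $12.00


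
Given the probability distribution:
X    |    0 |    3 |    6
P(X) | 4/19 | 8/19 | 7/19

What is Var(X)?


E[X] = 66/19
E[X²] = 324/19
Var(X) = E[X²] - (E[X])² = 324/19 - 4356/361 = 1800/361

Var(X) = 1800/361 ≈ 4.9861


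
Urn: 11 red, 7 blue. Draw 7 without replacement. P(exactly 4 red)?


Hypergeometric: C(11,4)×C(7,3)/C(18,7)
= 330×35/31824 = 1925/5304

P(X=4) = 1925/5304 ≈ 36.29%


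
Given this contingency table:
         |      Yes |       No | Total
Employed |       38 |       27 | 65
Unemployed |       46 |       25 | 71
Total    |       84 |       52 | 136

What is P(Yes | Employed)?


P(Yes | Employed) = 38/(38+27) = 38/65

P(Yes|Employed) = 38/65 ≈ 58.46%


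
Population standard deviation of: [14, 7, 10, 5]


Mean = 36/4 = 9
  (14-9)²=25
  (7-9)²=4
  (10-9)²=1
  (5-9)²=16
Σ(x-μ)² = 46
σ² = 46/4 = 23/2

σ = √(23/2) ≈ 3.3912


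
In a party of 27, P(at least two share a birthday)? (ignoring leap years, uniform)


P(all different) = Π(365-i)/365 for i=0..26
= 0.373141
P(match) = 1 - 0.373141 = 0.626859

P ≈ 0.6269 ≈ 62.69%


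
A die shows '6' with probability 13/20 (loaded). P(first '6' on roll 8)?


Geometric: P(X=8) = (1-p)^(k-1)×p = (7/20)^7×13/20 = 10706059/25600000000

P(X=8) = 10706059/25600000000 ≈ 0.04%


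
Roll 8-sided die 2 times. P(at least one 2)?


P(no 2)^2 = (7/8)^2 = 49/64
P(≥1) = 1 - 49/64 = 15/64

P = 15/64 ≈ 23.44%


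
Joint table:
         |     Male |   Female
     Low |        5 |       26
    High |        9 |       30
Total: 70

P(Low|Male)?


P(Low|Male) = 5/(5+9) = 5/14

P = 5/14 ≈ 35.71%


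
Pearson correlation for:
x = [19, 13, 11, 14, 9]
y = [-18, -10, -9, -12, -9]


n=5, Σx=66, Σy=-58, Σxy=-820, Σx²=928, Σy²=730
r = (5×(-820) - 66×(-58))/√((5×928 - 66²)(5×730 - (-58)²))
= -272/√(284×286) = -272/√81224 ≈ -272/284.9982 ≈ -0.9544

r ≈ -0.9544


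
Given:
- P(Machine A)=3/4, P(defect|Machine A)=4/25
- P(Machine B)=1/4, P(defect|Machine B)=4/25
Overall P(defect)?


P(B) = Σ P(B|Aᵢ)×P(Aᵢ)
  4/25×3/4 = 3/25
  4/25×1/4 = 1/25
Sum = 4/25

P(defect) = 4/25 ≈ 16.00%


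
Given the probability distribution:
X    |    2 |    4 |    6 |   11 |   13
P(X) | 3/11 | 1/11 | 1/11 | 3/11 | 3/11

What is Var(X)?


E[X] = 8
E[X²] = 934/11
Var(X) = E[X²] - (E[X])² = 934/11 - 64 = 230/11

Var(X) = 230/11 ≈ 20.9091


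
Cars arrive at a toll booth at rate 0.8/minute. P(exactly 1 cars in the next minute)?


Poisson(λ=0.8): P(X=1) = e^(-λ)×λ^k/k!
= e^(-0.8) × 0.8^1 / 1!
≈ 0.4493289641 × 0.8 / 1 ≈ 0.359463

P(X=1) ≈ 0.359463 ≈ 35.95%


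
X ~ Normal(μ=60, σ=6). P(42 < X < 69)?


z₁=(42-60)/6=-3.0, z₂=(69-60)/6=1.5
P = Φ(1.5) - Φ(-3.0) = 0.933193 - 0.001350 = 0.931843 ≈ 0.9318

P(42 < X < 69) ≈ 0.9318


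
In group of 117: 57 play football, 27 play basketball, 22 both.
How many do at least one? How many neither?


|A∪B| = 57+27-22 = 62
Neither = 117-62 = 55

At least one: 62; Neither: 55


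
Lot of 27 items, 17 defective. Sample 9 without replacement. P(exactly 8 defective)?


Hypergeometric: C(17,8)×C(10,1)/C(27,9)
= 24310×10/4686825 = 68/1311

P(X=8) = 68/1311 ≈ 5.19%


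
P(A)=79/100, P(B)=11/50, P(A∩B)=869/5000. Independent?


P(A)×P(B) = 869/5000
P(A∩B) = 869/5000
Equal ✓ → Independent

Yes, independent


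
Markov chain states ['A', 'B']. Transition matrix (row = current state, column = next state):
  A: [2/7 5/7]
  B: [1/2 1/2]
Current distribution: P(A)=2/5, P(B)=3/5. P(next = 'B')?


P(next=B) = Σᵢ P(now=i)×P(i→B)
= 2/5×5/7 + 3/5×1/2
= 2/7 + 3/10 = 41/70

P = 41/70 ≈ 0.5857


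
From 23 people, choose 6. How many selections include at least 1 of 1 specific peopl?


Complement: C(23,6) - C(22,6) = 100947 - 74613 = 26334

26334


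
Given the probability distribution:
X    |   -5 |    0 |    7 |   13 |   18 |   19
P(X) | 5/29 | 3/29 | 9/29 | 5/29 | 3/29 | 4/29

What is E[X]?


E[X] = Σ x·P(X=x)
= (-5)×(5/29) + (0)×(3/29) + (7)×(9/29) + (13)×(5/29) + (18)×(3/29) + (19)×(4/29)
= 233/29

E[X] = 233/29


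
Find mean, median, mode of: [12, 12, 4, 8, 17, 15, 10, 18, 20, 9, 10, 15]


Sorted: [4, 8, 9, 10, 10, 12, 12, 15, 15, 17, 18, 20]
Mean = 150/12 = 25/2
Median = 12
Freq: {12: 2, 4: 1, 8: 1, 17: 1, 15: 2, 10: 2, 18: 1, 20: 1, 9: 1}
Mode: [10, 12, 15]

Mean=25/2, Median=12, Mode=[10, 12, 15]


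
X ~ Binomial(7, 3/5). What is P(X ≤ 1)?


P(X ≤ 1) = Σ P(X=i) for i=0..1
P(X=0) = 128/78125
P(X=1) = 1344/78125
Sum = 1472/78125

P(X ≤ 1) = 1472/78125 ≈ 1.88%


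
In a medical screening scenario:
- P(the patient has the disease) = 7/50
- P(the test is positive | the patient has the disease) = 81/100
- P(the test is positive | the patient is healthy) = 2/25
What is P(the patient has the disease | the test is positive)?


Using Bayes' theorem:
P(A|B) = P(B|A)·P(A) / P(B)

P(the test is positive) = 81/100 × 7/50 + 2/25 × 43/50
= 567/5000 + 43/625 = 911/5000

P(the patient has the disease|the test is positive) = (567/5000) / (911/5000) = 567/911

P(the patient has the disease|the test is positive) = 567/911 ≈ 62.24%


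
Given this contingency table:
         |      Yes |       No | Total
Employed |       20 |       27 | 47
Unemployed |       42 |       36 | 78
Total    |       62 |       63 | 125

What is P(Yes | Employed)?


P(Yes | Employed) = 20/(20+27) = 20/47

P(Yes|Employed) = 20/47 ≈ 42.55%


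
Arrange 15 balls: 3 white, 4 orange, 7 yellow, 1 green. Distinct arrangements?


15!/(3!×4!×7!×1!) = 1801800

1801800


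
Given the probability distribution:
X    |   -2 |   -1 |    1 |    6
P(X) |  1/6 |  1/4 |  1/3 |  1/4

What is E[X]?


E[X] = Σ x·P(X=x)
= (-2)×(1/6) + (-1)×(1/4) + (1)×(1/3) + (6)×(1/4)
= 5/4

E[X] = 5/4


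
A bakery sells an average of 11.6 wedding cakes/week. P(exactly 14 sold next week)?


Poisson(λ=11.6): P(X=14) = e^(-λ)×λ^k/k!
= e^(-11.6) × 11.6^14 / 14!
≈ 9.166087736e-06 × 7.98751798749e+14 / 87178291200 ≈ 0.083982

P(X=14) ≈ 0.083982 ≈ 8.40%


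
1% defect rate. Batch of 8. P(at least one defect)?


P(all good) = (99/100)^8 = 9227446944279201/10000000000000000
P(≥1 defect) = 772553055720799/10000000000000000

P = 772553055720799/10000000000000000 ≈ 7.73%


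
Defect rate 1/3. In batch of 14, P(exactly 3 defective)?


Binomial: P(X=3) = C(14,3)×p^3×(1-p)^11
= 364 × 1/27 × 2048/177147 = 745472/4782969

P(X=3) = 745472/4782969 ≈ 15.59%


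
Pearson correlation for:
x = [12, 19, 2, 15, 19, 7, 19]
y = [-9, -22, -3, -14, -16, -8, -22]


n=7, Σx=93, Σy=-94, Σxy=-1520, Σx²=1505, Σy²=1574
r = (7×(-1520) - 93×(-94))/√((7×1505 - 93²)(7×1574 - (-94)²))
= -1898/√(1886×2182) = -1898/√4115252 ≈ -1898/2028.6084 ≈ -0.9356

r ≈ -0.9356


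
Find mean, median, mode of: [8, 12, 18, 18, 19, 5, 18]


Sorted: [5, 8, 12, 18, 18, 18, 19]
Mean = 98/7 = 14
Median = 18
Freq: {8: 1, 12: 1, 18: 3, 19: 1, 5: 1}
Mode: [18]

Mean=14, Median=18, Mode=18


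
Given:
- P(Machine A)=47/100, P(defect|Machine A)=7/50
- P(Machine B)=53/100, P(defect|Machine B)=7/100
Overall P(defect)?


P(B) = Σ P(B|Aᵢ)×P(Aᵢ)
  7/50×47/100 = 329/5000
  7/100×53/100 = 371/10000
Sum = 1029/10000

P(defect) = 1029/10000 ≈ 10.29%


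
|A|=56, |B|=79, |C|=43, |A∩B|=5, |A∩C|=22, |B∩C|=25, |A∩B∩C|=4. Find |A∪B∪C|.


|A∪B∪C| = 56+79+43-5-22-25+4 = 130

|A∪B∪C| = 130


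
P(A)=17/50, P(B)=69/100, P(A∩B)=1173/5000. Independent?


P(A)×P(B) = 1173/5000
P(A∩B) = 1173/5000
Equal ✓ → Independent

Yes, independent


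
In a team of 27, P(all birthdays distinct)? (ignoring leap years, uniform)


P(all different) = Π(365-i)/365 for i=0..26
= (365/365)×(364/365)×...×(339/365)
= 0.373141

P ≈ 0.3731 ≈ 37.31%


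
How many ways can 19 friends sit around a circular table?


Circular arrangements of 19 distinct objects: fix one position to break rotational symmetry.
(n-1)! = 18! = 6402373705728000

6402373705728000


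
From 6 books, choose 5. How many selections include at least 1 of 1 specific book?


Complement: C(6,5) - C(5,5) = 6 - 1 = 5

5


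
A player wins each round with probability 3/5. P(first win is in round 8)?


Geometric: P(X=8) = (1-p)^(k-1)×p = (2/5)^7×3/5 = 384/390625

P(X=8) = 384/390625 ≈ 0.10%


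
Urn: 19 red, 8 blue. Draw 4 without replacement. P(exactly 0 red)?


Hypergeometric: C(19,0)×C(8,4)/C(27,4)
= 1×70/17550 = 7/1755

P(X=0) = 7/1755 ≈ 0.40%


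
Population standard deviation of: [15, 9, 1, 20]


Mean = 45/4
  (15-45/4)²=225/16
  (9-45/4)²=81/16
  (1-45/4)²=1681/16
  (20-45/4)²=1225/16
Σ(x-μ)² = 803/4
σ² = (803/4)/4 = 803/16

σ = √(803/16) ≈ 7.0843


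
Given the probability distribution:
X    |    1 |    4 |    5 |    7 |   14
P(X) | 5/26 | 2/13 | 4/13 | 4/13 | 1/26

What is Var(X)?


E[X] = 131/26
E[X²] = 857/26
Var(X) = E[X²] - (E[X])² = 857/26 - 17161/676 = 5121/676

Var(X) = 5121/676 ≈ 7.5754


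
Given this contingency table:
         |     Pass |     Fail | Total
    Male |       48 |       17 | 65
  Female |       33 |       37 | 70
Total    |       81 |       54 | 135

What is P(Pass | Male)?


P(Pass | Male) = 48/(48+17) = 48/65

P(Pass|Male) = 48/65 ≈ 73.85%


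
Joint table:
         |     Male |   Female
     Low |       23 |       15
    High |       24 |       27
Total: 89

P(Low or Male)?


P(Low∨Male) = P(Low) + P(Male) - P(Low∧Male)
= (38 + 47 - 23)/89 = 62/89

P = 62/89 ≈ 69.66%


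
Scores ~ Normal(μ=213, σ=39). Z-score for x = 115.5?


z = (x - μ)/σ = (115.5 - 213)/39 = -2.5

z = -2.5


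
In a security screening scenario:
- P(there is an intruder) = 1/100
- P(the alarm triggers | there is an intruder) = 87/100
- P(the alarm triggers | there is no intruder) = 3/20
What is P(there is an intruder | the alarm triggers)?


Using Bayes' theorem:
P(A|B) = P(B|A)·P(A) / P(B)

P(the alarm triggers) = 87/100 × 1/100 + 3/20 × 99/100
= 87/10000 + 297/2000 = 393/2500

P(there is an intruder|the alarm triggers) = (87/10000) / (393/2500) = 29/524

P(there is an intruder|the alarm triggers) = 29/524 ≈ 5.53%


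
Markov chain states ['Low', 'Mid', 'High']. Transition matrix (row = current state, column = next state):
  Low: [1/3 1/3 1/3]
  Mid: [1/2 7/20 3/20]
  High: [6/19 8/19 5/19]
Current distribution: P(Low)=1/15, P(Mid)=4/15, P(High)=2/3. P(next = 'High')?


P(next=High) = Σᵢ P(now=i)×P(i→High)
= 1/15×1/3 + 4/15×3/20 + 2/3×5/19
= 1/45 + 1/25 + 10/57 = 1016/4275

P = 1016/4275 ≈ 0.2377


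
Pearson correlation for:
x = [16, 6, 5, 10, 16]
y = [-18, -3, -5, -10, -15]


n=5, Σx=53, Σy=-51, Σxy=-671, Σx²=673, Σy²=683
r = (5×(-671) - 53×(-51))/√((5×673 - 53²)(5×683 - (-51)²))
= -652/√(556×814) = -652/√452584 ≈ -652/672.7436 ≈ -0.9692

r ≈ -0.9692


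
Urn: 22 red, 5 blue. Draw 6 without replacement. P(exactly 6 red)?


Hypergeometric: C(22,6)×C(5,0)/C(27,6)
= 74613×1/296010 = 2261/8970

P(X=6) = 2261/8970 ≈ 25.21%


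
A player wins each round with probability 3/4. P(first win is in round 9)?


Geometric: P(X=9) = (1-p)^(k-1)×p = (1/4)^8×3/4 = 3/262144

P(X=9) = 3/262144 ≈ 0.00%


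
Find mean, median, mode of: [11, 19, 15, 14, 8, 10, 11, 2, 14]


Sorted: [2, 8, 10, 11, 11, 14, 14, 15, 19]
Mean = 104/9
Median = 11
Freq: {11: 2, 19: 1, 15: 1, 14: 2, 8: 1, 10: 1, 2: 1}
Mode: [11, 14]

Mean=104/9, Median=11, Mode=[11, 14]


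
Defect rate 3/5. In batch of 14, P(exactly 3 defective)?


Binomial: P(X=3) = C(14,3)×p^3×(1-p)^11
= 364 × 27/125 × 2048/48828125 = 20127744/6103515625

P(X=3) = 20127744/6103515625 ≈ 0.33%


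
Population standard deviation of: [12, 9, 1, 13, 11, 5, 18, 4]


Mean = 73/8
  (12-73/8)²=529/64
  (9-73/8)²=1/64
  (1-73/8)²=4225/64
  (13-73/8)²=961/64
  (11-73/8)²=225/64
  (5-73/8)²=1089/64
  (18-73/8)²=5041/64
  (4-73/8)²=1681/64
Σ(x-μ)² = 1719/8
σ² = (1719/8)/8 = 1719/64

σ = √(1719/64) ≈ 5.1826


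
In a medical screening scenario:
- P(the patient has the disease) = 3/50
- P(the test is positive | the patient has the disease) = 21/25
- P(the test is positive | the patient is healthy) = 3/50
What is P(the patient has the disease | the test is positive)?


Using Bayes' theorem:
P(A|B) = P(B|A)·P(A) / P(B)

P(the test is positive) = 21/25 × 3/50 + 3/50 × 47/50
= 63/1250 + 141/2500 = 267/2500

P(the patient has the disease|the test is positive) = (63/1250) / (267/2500) = 42/89

P(the patient has the disease|the test is positive) = 42/89 ≈ 47.19%


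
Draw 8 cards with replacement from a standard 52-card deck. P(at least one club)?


P(not a club) = 39/52 = 3/4
P(none in 8 draws) = (3/4)^8 = 6561/65536
P(≥1 club) = 1 - 6561/65536 = 58975/65536

P = 58975/65536 ≈ 89.99%


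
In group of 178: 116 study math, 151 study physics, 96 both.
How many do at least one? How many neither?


|A∪B| = 116+151-96 = 171
Neither = 178-171 = 7

At least one: 171; Neither: 7


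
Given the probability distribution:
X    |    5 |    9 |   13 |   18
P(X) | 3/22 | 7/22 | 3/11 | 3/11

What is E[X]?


E[X] = Σ x·P(X=x)
= (5)×(3/22) + (9)×(7/22) + (13)×(3/11) + (18)×(3/11)
= 12

E[X] = 12


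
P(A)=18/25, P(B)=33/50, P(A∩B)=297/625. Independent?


P(A)×P(B) = 297/625
P(A∩B) = 297/625
Equal ✓ → Independent

Yes, independent


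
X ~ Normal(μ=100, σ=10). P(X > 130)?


z = (130-100)/10 = 3.0
P(X > 130) = 1 - P(Z ≤ 3.0) = 1 - 0.9987 = 0.0013

P(X > 130) ≈ 0.0013


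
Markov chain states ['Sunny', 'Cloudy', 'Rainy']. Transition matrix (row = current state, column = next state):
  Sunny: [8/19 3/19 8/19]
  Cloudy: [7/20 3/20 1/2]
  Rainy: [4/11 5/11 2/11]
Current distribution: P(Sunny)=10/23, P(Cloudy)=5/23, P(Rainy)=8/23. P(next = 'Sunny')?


P(next=Sunny) = Σᵢ P(now=i)×P(i→Sunny)
= 10/23×8/19 + 5/23×7/20 + 8/23×4/11
= 80/437 + 7/92 + 32/253 = 7415/19228

P = 7415/19228 ≈ 0.3856


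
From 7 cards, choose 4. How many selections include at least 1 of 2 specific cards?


Complement: C(7,4) - C(5,4) = 35 - 5 = 30

30


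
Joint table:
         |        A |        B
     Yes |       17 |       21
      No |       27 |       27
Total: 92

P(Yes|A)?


P(Yes|A) = 17/(17+27) = 17/44

P = 17/44 ≈ 38.64%


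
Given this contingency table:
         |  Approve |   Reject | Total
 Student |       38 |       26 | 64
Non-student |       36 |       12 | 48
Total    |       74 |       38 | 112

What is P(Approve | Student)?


P(Approve | Student) = 38/(38+26) = 38/64 = 19/32

P(Approve|Student) = 19/32 ≈ 59.38%


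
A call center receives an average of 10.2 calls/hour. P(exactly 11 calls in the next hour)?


Poisson(λ=10.2): P(X=11) = e^(-λ)×λ^k/k!
= e^(-10.2) × 10.2^11 / 11!
≈ 3.717031868e-05 × 124337430839 / 39916800 ≈ 0.115782

P(X=11) ≈ 0.115782 ≈ 11.58%


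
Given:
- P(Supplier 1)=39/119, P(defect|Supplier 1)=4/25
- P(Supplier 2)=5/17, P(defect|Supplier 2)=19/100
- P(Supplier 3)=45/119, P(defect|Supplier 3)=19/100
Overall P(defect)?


P(B) = Σ P(B|Aᵢ)×P(Aᵢ)
  4/25×39/119 = 156/2975
  19/100×5/17 = 19/340
  19/100×45/119 = 171/2380
Sum = 536/2975

P(defect) = 536/2975 ≈ 18.02%


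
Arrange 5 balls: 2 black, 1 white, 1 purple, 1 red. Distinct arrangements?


5!/(2!×1!×1!×1!) = 60

60


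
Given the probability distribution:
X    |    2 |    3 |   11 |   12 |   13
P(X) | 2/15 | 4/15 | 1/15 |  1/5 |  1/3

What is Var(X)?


E[X] = 128/15
E[X²] = 1442/15
Var(X) = E[X²] - (E[X])² = 1442/15 - 16384/225 = 5246/225

Var(X) = 5246/225 ≈ 23.3156


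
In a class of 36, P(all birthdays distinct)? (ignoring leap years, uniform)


P(all different) = Π(365-i)/365 for i=0..35
= (365/365)×(364/365)×...×(330/365)
= 0.167818

P ≈ 0.1678 ≈ 16.78%


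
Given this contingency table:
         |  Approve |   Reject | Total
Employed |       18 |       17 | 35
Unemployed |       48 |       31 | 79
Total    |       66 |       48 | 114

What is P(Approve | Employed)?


P(Approve | Employed) = 18/(18+17) = 18/35

P(Approve|Employed) = 18/35 ≈ 51.43%


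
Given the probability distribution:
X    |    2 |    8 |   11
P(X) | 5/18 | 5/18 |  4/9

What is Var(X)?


E[X] = 23/3
E[X²] = 218/3
Var(X) = E[X²] - (E[X])² = 218/3 - 529/9 = 125/9

Var(X) = 125/9 ≈ 13.8889


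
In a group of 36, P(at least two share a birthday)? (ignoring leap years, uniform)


P(all different) = Π(365-i)/365 for i=0..35
= 0.167818
P(match) = 1 - 0.167818 = 0.832182

P ≈ 0.8322 ≈ 83.22%


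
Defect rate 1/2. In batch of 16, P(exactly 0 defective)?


Binomial: P(X=0) = C(16,0)×p^0×(1-p)^16
= 1 × 1 × 1/65536 = 1/65536

P(X=0) = 1/65536 ≈ 0.00%


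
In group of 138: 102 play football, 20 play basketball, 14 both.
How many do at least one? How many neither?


|A∪B| = 102+20-14 = 108
Neither = 138-108 = 30

At least one: 108; Neither: 30


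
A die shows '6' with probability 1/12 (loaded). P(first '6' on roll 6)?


Geometric: P(X=6) = (1-p)^(k-1)×p = (11/12)^5×1/12 = 161051/2985984

P(X=6) = 161051/2985984 ≈ 5.39%


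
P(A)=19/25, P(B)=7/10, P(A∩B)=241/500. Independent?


P(A)×P(B) = 133/250
P(A∩B) = 241/500
Not equal → NOT independent

No, not independent


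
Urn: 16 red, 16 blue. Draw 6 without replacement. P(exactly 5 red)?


Hypergeometric: C(16,5)×C(16,1)/C(32,6)
= 4368×16/906192 = 208/2697

P(X=5) = 208/2697 ≈ 7.71%


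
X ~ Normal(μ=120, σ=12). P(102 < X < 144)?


z₁=(102-120)/12=-1.5, z₂=(144-120)/12=2.0
P = Φ(2.0) - Φ(-1.5) = 0.977250 - 0.066807 = 0.910443 ≈ 0.9104

P(102 < X < 144) ≈ 0.9104


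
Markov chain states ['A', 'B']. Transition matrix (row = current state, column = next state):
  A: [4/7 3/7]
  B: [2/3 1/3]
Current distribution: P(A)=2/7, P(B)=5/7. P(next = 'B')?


P(next=B) = Σᵢ P(now=i)×P(i→B)
= 2/7×3/7 + 5/7×1/3
= 6/49 + 5/21 = 53/147

P = 53/147 ≈ 0.3605


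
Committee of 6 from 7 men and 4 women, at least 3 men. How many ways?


Count by #men:
  3M,3W: C(7,3)×C(4,3)=140
  4M,2W: C(7,4)×C(4,2)=210
  5M,1W: C(7,5)×C(4,1)=84
  6M,0W: C(7,6)×C(4,0)=7
Total = 441

441


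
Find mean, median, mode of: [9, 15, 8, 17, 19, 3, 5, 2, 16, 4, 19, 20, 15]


Sorted: [2, 3, 4, 5, 8, 9, 15, 15, 16, 17, 19, 19, 20]
Mean = 152/13
Median = 15
Freq: {9: 1, 15: 2, 8: 1, 17: 1, 19: 2, 3: 1, 5: 1, 2: 1, 16: 1, 4: 1, 20: 1}
Mode: [15, 19]

Mean=152/13, Median=15, Mode=[15, 19]


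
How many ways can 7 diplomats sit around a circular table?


Circular arrangements of 7 distinct objects: fix one position to break rotational symmetry.
(n-1)! = 6! = 720

720


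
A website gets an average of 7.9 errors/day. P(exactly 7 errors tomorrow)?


Poisson(λ=7.9): P(X=7) = e^(-λ)×λ^k/k!
= e^(-7.9) × 7.9^7 / 7!
≈ 0.0003707435405 × 1920390.89862 / 5040 ≈ 0.141264

P(X=7) ≈ 0.141264 ≈ 14.13%


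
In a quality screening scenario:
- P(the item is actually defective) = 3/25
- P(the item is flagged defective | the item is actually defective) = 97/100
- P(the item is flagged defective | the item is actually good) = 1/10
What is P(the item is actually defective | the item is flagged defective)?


Using Bayes' theorem:
P(A|B) = P(B|A)·P(A) / P(B)

P(the item is flagged defective) = 97/100 × 3/25 + 1/10 × 22/25
= 291/2500 + 11/125 = 511/2500

P(the item is actually defective|the item is flagged defective) = (291/2500) / (511/2500) = 291/511

P(the item is actually defective|the item is flagged defective) = 291/511 ≈ 56.95%


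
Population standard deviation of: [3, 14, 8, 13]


Mean = 38/4 = 19/2
  (3-19/2)²=169/4
  (14-19/2)²=81/4
  (8-19/2)²=9/4
  (13-19/2)²=49/4
Σ(x-μ)² = 77
σ² = 77/4

σ = √(77/4) ≈ 4.3875


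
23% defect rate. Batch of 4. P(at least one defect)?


P(all good) = (77/100)^4 = 35153041/100000000
P(≥1 defect) = 64846959/100000000

P = 64846959/100000000 ≈ 64.85%


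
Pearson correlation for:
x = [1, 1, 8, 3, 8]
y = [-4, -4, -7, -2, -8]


n=5, Σx=21, Σy=-25, Σxy=-134, Σx²=139, Σy²=149
r = (5×(-134) - 21×(-25))/√((5×139 - 21²)(5×149 - (-25)²))
= -145/√(254×120) = -145/√30480 ≈ -145/174.5852 ≈ -0.8305

r ≈ -0.8305


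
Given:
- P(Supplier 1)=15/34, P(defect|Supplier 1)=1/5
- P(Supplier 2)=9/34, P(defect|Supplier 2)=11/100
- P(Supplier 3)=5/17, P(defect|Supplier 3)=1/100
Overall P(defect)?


P(B) = Σ P(B|Aᵢ)×P(Aᵢ)
  1/5×15/34 = 3/34
  11/100×9/34 = 99/3400
  1/100×5/17 = 1/340
Sum = 409/3400

P(defect) = 409/3400 ≈ 12.03%


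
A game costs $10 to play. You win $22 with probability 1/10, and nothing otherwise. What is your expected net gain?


E[gain] = (22-10)×1/10 + (-10)×9/10
= 6/5 - 9 = -39/5

Expected net gain = $-39/5 ≈ $-7.80


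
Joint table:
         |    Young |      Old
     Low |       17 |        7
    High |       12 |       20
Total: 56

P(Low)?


P(Low) = (17+7)/56 = 24/56 = 3/7

P(Low) = 3/7 ≈ 42.86%


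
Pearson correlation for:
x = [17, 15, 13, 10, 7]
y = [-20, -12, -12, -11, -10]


n=5, Σx=62, Σy=-65, Σxy=-856, Σx²=832, Σy²=909
r = (5×(-856) - 62×(-65))/√((5×832 - 62²)(5×909 - (-65)²))
= -250/√(316×320) = -250/√101120 ≈ -250/317.9937 ≈ -0.7862

r ≈ -0.7862


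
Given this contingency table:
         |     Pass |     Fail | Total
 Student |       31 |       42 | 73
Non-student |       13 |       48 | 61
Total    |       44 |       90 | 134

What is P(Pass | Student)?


P(Pass | Student) = 31/(31+42) = 31/73

P(Pass|Student) = 31/73 ≈ 42.47%


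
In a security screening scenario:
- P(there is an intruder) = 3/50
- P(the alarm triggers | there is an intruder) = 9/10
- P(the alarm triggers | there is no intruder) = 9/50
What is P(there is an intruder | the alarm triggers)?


Using Bayes' theorem:
P(A|B) = P(B|A)·P(A) / P(B)

P(the alarm triggers) = 9/10 × 3/50 + 9/50 × 47/50
= 27/500 + 423/2500 = 279/1250

P(there is an intruder|the alarm triggers) = (27/500) / (279/1250) = 15/62

P(there is an intruder|the alarm triggers) = 15/62 ≈ 24.19%


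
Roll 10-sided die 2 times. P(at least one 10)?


P(no 10)^2 = (9/10)^2 = 81/100
P(≥1) = 1 - 81/100 = 19/100

P = 19/100 ≈ 19.00%


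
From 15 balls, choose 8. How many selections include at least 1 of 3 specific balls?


Complement: C(15,8) - C(12,8) = 6435 - 495 = 5940

5940


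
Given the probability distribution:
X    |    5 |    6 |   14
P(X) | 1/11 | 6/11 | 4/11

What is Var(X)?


E[X] = 97/11
E[X²] = 1025/11
Var(X) = E[X²] - (E[X])² = 1025/11 - 9409/121 = 1866/121

Var(X) = 1866/121 ≈ 15.4215


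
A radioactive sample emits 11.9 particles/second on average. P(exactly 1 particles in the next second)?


Poisson(λ=11.9): P(X=1) = e^(-λ)×λ^k/k!
= e^(-11.9) × 11.9^1 / 1!
≈ 6.790404807e-06 × 11.9 / 1 ≈ 0.000081

P(X=1) ≈ 0.000081 ≈ 0.01%


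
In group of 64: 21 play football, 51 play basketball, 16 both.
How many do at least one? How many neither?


|A∪B| = 21+51-16 = 56
Neither = 64-56 = 8

At least one: 56; Neither: 8


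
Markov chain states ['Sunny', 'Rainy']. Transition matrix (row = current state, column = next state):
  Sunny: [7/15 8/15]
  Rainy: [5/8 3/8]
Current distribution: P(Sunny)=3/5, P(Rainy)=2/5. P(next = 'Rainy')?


P(next=Rainy) = Σᵢ P(now=i)×P(i→Rainy)
= 3/5×8/15 + 2/5×3/8
= 8/25 + 3/20 = 47/100

P = 47/100 ≈ 0.4700


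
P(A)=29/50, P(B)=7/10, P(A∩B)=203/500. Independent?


P(A)×P(B) = 203/500
P(A∩B) = 203/500
Equal ✓ → Independent

Yes, independent


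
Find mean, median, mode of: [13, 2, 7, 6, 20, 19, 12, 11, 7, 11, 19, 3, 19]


Sorted: [2, 3, 6, 7, 7, 11, 11, 12, 13, 19, 19, 19, 20]
Mean = 149/13
Median = 11
Freq: {13: 1, 2: 1, 7: 2, 6: 1, 20: 1, 19: 3, 12: 1, 11: 2, 3: 1}
Mode: [19]

Mean=149/13, Median=11, Mode=19


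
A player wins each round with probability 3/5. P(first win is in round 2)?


Geometric: P(X=2) = (1-p)^(k-1)×p = (2/5)^1×3/5 = 6/25

P(X=2) = 6/25 ≈ 24.00%


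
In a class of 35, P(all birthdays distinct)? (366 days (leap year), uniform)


P(all different) = Π(366-i)/366 for i=0..34
= (366/366)×(365/366)×...×(332/366)
= 0.186502

P ≈ 0.1865 ≈ 18.65%


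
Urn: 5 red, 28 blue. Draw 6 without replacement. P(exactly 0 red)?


Hypergeometric: C(5,0)×C(28,6)/C(33,6)
= 1×376740/1107568 = 13455/39556

P(X=0) = 13455/39556 ≈ 34.02%


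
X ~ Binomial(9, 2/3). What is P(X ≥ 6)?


P(X ≥ 6) = Σ P(X=i) for i=6..9
P(X=6) = 1792/6561
P(X=7) = 512/2187
P(X=8) = 256/2187
P(X=9) = 512/19683
Sum = 12800/19683

P(X ≥ 6) = 12800/19683 ≈ 65.03%


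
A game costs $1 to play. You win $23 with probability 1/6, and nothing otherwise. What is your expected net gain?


E[gain] = (23-1)×1/6 + (-1)×5/6
= 11/3 - 5/6 = 17/6

Expected net gain = $17/6 ≈ $2.83


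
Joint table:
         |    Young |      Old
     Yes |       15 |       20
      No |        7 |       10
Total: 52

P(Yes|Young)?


P(Yes|Young) = 15/(15+7) = 15/22

P = 15/22 ≈ 68.18%


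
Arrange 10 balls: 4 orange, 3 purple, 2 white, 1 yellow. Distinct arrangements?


10!/(4!×3!×2!×1!) = 12600

12600


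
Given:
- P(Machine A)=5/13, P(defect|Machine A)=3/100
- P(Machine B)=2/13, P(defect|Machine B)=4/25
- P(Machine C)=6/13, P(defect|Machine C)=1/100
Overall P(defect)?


P(B) = Σ P(B|Aᵢ)×P(Aᵢ)
  3/100×5/13 = 3/260
  4/25×2/13 = 8/325
  1/100×6/13 = 3/650
Sum = 53/1300

P(defect) = 53/1300 ≈ 4.08%


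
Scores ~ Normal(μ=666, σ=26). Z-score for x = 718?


z = (x - μ)/σ = (718 - 666)/26 = 2.0

z = 2.0


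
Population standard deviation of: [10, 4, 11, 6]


Mean = 31/4
  (10-31/4)²=81/16
  (4-31/4)²=225/16
  (11-31/4)²=169/16
  (6-31/4)²=49/16
Σ(x-μ)² = 131/4
σ² = (131/4)/4 = 131/16

σ = √(131/16) ≈ 2.8614


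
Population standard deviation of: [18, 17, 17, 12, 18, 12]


Mean = 94/6 = 47/3
  (18-47/3)²=49/9
  (17-47/3)²=16/9
  (17-47/3)²=16/9
  (12-47/3)²=121/9
  (18-47/3)²=49/9
  (12-47/3)²=121/9
Σ(x-μ)² = 124/3
σ² = (124/3)/6 = 62/9

σ = √(62/9) ≈ 2.6247


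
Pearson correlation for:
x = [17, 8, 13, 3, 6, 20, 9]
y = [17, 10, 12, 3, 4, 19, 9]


n=7, Σx=76, Σy=74, Σxy=1019, Σx²=1048, Σy²=1000
r = (7×1019 - 76×74)/√((7×1048 - 76²)(7×1000 - 74²))
= 1509/√(1560×1524) = 1509/√2377440 ≈ 1509/1541.8949 ≈ 0.9787

r ≈ 0.9787


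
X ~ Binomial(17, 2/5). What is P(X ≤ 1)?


P(X ≤ 1) = Σ P(X=i) for i=0..1
P(X=0) = 129140163/762939453125
P(X=1) = 1463588514/762939453125
Sum = 1592728677/762939453125

P(X ≤ 1) = 1592728677/762939453125 ≈ 0.21%


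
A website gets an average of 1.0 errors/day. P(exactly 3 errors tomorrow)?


Poisson(λ=1.0): P(X=3) = e^(-λ)×λ^k/k!
= e^(-1.0) × 1.0^3 / 3!
≈ 0.3678794412 × 1 / 6 ≈ 0.061313

P(X=3) ≈ 0.061313 ≈ 6.13%


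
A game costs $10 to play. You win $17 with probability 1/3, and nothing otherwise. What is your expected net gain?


E[gain] = (17-10)×1/3 + (-10)×2/3
= 7/3 - 20/3 = -13/3

Expected net gain = $-13/3 ≈ $-4.33


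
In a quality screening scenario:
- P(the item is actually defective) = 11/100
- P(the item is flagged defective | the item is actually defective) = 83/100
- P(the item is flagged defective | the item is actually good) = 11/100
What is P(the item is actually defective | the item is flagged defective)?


Using Bayes' theorem:
P(A|B) = P(B|A)·P(A) / P(B)

P(the item is flagged defective) = 83/100 × 11/100 + 11/100 × 89/100
= 913/10000 + 979/10000 = 473/2500

P(the item is actually defective|the item is flagged defective) = (913/10000) / (473/2500) = 83/172

P(the item is actually defective|the item is flagged defective) = 83/172 ≈ 48.26%


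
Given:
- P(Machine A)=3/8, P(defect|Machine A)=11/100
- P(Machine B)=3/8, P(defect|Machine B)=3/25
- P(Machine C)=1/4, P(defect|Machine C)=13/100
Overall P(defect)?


P(B) = Σ P(B|Aᵢ)×P(Aᵢ)
  11/100×3/8 = 33/800
  3/25×3/8 = 9/200
  13/100×1/4 = 13/400
Sum = 19/160

P(defect) = 19/160 ≈ 11.88%


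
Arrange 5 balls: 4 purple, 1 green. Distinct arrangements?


5!/(4!×1!) = 5

5


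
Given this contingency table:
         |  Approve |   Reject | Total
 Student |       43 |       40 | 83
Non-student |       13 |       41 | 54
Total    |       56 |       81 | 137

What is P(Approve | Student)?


P(Approve | Student) = 43/(43+40) = 43/83

P(Approve|Student) = 43/83 ≈ 51.81%


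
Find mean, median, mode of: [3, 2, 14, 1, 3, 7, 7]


Sorted: [1, 2, 3, 3, 7, 7, 14]
Mean = 37/7
Median = 3
Freq: {3: 2, 2: 1, 14: 1, 1: 1, 7: 2}
Mode: [3, 7]

Mean=37/7, Median=3, Mode=[3, 7]


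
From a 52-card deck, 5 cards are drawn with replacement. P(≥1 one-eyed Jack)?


P(not a one-eyed Jack) = 50/52 = 25/26
P(none in 5 draws) = (25/26)^5 = 9765625/11881376
P(≥1 one-eyed Jack) = 1 - 9765625/11881376 = 2115751/11881376

P = 2115751/11881376 ≈ 17.81%


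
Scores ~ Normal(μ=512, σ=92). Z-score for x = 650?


z = (x - μ)/σ = (650 - 512)/92 = 1.5

z = 1.5


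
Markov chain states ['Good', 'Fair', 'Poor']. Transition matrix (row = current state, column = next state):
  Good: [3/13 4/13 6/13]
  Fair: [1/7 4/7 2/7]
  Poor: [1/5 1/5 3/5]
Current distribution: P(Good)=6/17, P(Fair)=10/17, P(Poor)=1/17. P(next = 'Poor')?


P(next=Poor) = Σᵢ P(now=i)×P(i→Poor)
= 6/17×6/13 + 10/17×2/7 + 1/17×3/5
= 36/221 + 20/119 + 3/85 = 2833/7735

P = 2833/7735 ≈ 0.3663


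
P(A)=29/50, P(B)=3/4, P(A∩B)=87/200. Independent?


P(A)×P(B) = 87/200
P(A∩B) = 87/200
Equal ✓ → Independent

Yes, independent


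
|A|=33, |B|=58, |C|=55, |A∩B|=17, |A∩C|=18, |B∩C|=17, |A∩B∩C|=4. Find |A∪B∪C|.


|A∪B∪C| = 33+58+55-17-18-17+4 = 98

|A∪B∪C| = 98


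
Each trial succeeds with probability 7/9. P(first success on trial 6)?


Geometric: P(X=6) = (1-p)^(k-1)×p = (2/9)^5×7/9 = 224/531441

P(X=6) = 224/531441 ≈ 0.04%


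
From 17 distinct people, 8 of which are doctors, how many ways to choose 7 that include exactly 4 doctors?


Choose 4 of the 8 doctors and 3 of the other 9 people:
C(8,4)×C(9,3) = 70×84 = 5880

5880


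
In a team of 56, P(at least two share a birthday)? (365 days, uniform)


P(all different) = Π(365-i)/365 for i=0..55
= 0.011668
P(match) = 1 - 0.011668 = 0.988332

P ≈ 0.9883 ≈ 98.83%


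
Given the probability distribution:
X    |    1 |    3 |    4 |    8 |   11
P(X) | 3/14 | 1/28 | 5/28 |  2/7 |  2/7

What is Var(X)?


E[X] = 181/28
E[X²] = 225/4
Var(X) = E[X²] - (E[X])² = 225/4 - 32761/784 = 11339/784

Var(X) = 11339/784 ≈ 14.4630


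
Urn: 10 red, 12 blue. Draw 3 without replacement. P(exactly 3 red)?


Hypergeometric: C(10,3)×C(12,0)/C(22,3)
= 120×1/1540 = 6/77

P(X=3) = 6/77 ≈ 7.79%


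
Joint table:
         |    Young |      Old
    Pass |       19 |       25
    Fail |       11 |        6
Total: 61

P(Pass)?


P(Pass) = (19+25)/61 = 44/61

P(Pass) = 44/61 ≈ 72.13%


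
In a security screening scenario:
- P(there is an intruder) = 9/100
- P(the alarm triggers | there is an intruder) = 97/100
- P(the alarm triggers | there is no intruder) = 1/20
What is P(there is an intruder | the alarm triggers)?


Using Bayes' theorem:
P(A|B) = P(B|A)·P(A) / P(B)

P(the alarm triggers) = 97/100 × 9/100 + 1/20 × 91/100
= 873/10000 + 91/2000 = 83/625

P(there is an intruder|the alarm triggers) = (873/10000) / (83/625) = 873/1328

P(there is an intruder|the alarm triggers) = 873/1328 ≈ 65.74%


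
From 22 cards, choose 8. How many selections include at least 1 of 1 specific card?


Complement: C(22,8) - C(21,8) = 319770 - 203490 = 116280

116280


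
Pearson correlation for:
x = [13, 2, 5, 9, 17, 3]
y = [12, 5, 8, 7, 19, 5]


n=6, Σx=49, Σy=56, Σxy=607, Σx²=577, Σy²=668
r = (6×607 - 49×56)/√((6×577 - 49²)(6×668 - 56²))
= 898/√(1061×872) = 898/√925192 ≈ 898/961.8690 ≈ 0.9336

r ≈ 0.9336


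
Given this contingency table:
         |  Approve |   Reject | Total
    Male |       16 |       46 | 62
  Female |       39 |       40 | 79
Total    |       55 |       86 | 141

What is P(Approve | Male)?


P(Approve | Male) = 16/(16+46) = 16/62 = 8/31

P(Approve|Male) = 8/31 ≈ 25.81%


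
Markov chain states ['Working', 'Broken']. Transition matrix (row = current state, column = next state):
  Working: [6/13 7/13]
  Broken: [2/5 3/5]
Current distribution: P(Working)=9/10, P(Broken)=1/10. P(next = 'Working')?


P(next=Working) = Σᵢ P(now=i)×P(i→Working)
= 9/10×6/13 + 1/10×2/5
= 27/65 + 1/25 = 148/325

P = 148/325 ≈ 0.4554


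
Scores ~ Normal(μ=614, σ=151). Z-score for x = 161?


z = (x - μ)/σ = (161 - 614)/151 = -3.0

z = -3.0


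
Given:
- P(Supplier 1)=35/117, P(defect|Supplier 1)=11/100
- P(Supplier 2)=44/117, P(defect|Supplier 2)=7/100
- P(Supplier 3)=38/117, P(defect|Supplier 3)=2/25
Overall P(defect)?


P(B) = Σ P(B|Aᵢ)×P(Aᵢ)
  11/100×35/117 = 77/2340
  7/100×44/117 = 77/2925
  2/25×38/117 = 76/2925
Sum = 997/11700

P(defect) = 997/11700 ≈ 8.52%


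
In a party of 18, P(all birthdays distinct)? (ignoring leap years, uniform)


P(all different) = Π(365-i)/365 for i=0..17
= (365/365)×(364/365)×...×(348/365)
= 0.653089

P ≈ 0.6531 ≈ 65.31%


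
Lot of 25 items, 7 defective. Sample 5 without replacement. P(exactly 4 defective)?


Hypergeometric: C(7,4)×C(18,1)/C(25,5)
= 35×18/53130 = 3/253

P(X=4) = 3/253 ≈ 1.19%


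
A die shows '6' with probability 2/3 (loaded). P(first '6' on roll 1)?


Geometric: P(X=1) = (1-p)^(k-1)×p = (1/3)^0×2/3 = 2/3

P(X=1) = 2/3 ≈ 66.67%


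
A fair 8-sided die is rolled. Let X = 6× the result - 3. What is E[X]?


E[die] = (1+8)/2 = 9/2
E[X] = 6×9/2 - 3 = 24

E[X] = 24


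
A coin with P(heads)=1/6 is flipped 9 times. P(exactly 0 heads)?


Binomial: P(X=0) = C(9,0)×p^0×(1-p)^9
= 1 × 1 × 1953125/10077696 = 1953125/10077696

P(X=0) = 1953125/10077696 ≈ 19.38%


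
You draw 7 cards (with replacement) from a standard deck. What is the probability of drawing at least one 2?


P(not a 2) = 48/52 = 12/13
P(none in 7 draws) = (12/13)^7 = 35831808/62748517
P(≥1 2) = 1 - 35831808/62748517 = 26916709/62748517

P = 26916709/62748517 ≈ 42.90%


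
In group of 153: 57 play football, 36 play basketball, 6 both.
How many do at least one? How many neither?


|A∪B| = 57+36-6 = 87
Neither = 153-87 = 66

At least one: 87; Neither: 66


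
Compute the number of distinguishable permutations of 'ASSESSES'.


Letters: 8, freq: {'A': 1, 'S': 5, 'E': 2}
8!/(1!×5!×2!) = 40320/240 = 168

168


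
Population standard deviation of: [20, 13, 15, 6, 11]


Mean = 65/5 = 13
  (20-13)²=49
  (13-13)²=0
  (15-13)²=4
  (6-13)²=49
  (11-13)²=4
Σ(x-μ)² = 106
σ² = 106/5

σ = √(106/5) ≈ 4.6043


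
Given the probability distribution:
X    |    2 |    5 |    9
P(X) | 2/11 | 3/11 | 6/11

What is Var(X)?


E[X] = 73/11
E[X²] = 569/11
Var(X) = E[X²] - (E[X])² = 569/11 - 5329/121 = 930/121

Var(X) = 930/121 ≈ 7.6860


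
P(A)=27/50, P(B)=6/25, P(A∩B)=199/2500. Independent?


P(A)×P(B) = 81/625
P(A∩B) = 199/2500
Not equal → NOT independent

No, not independent


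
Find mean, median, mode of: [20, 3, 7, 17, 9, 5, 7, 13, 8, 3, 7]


Sorted: [3, 3, 5, 7, 7, 7, 8, 9, 13, 17, 20]
Mean = 99/11 = 9
Median = 7
Freq: {20: 1, 3: 2, 7: 3, 17: 1, 9: 1, 5: 1, 13: 1, 8: 1}
Mode: [7]

Mean=9, Median=7, Mode=7


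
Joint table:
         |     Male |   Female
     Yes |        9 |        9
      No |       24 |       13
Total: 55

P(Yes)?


P(Yes) = (9+9)/55 = 18/55

P(Yes) = 18/55 ≈ 32.73%


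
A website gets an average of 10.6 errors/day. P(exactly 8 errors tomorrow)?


Poisson(λ=10.6): P(X=8) = e^(-λ)×λ^k/k!
= e^(-10.6) × 10.6^8 / 8!
≈ 2.491600973e-05 × 159384807.453 / 40320 ≈ 0.098493

P(X=8) ≈ 0.098493 ≈ 9.85%


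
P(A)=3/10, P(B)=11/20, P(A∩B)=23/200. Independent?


P(A)×P(B) = 33/200
P(A∩B) = 23/200
Not equal → NOT independent

No, not independent


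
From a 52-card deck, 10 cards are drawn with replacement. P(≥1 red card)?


P(not a red card) = 26/52 = 1/2
P(none in 10 draws) = (1/2)^10 = 1/1024
P(≥1 red card) = 1 - 1/1024 = 1023/1024

P = 1023/1024 ≈ 99.90%


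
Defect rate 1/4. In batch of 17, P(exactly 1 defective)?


Binomial: P(X=1) = C(17,1)×p^1×(1-p)^16
= 17 × 1/4 × 43046721/4294967296 = 731794257/17179869184

P(X=1) = 731794257/17179869184 ≈ 4.26%


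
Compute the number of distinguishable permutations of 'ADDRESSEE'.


Letters: 9, freq: {'A': 1, 'D': 2, 'R': 1, 'E': 3, 'S': 2}
9!/(1!×2!×1!×3!×2!) = 362880/24 = 15120

15120


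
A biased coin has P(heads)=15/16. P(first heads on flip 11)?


Geometric: P(X=11) = (1-p)^(k-1)×p = (1/16)^10×15/16 = 15/17592186044416

P(X=11) = 15/17592186044416 ≈ 0.00%


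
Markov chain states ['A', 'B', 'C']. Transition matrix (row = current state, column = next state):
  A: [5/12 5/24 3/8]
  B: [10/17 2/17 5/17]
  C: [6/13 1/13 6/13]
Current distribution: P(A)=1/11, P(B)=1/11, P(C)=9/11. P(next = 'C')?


P(next=C) = Σᵢ P(now=i)×P(i→C)
= 1/11×3/8 + 1/11×5/17 + 9/11×6/13
= 3/88 + 5/187 + 54/143 = 8527/19448

P = 8527/19448 ≈ 0.4385


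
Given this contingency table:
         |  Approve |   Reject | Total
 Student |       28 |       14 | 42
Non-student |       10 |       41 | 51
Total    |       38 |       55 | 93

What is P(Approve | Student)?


P(Approve | Student) = 28/(28+14) = 28/42 = 2/3

P(Approve|Student) = 2/3 ≈ 66.67%


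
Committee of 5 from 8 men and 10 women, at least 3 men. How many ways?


Count by #men:
  3M,2W: C(8,3)×C(10,2)=2520
  4M,1W: C(8,4)×C(10,1)=700
  5M,0W: C(8,5)×C(10,0)=56
Total = 3276

3276


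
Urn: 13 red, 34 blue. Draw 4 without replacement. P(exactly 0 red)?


Hypergeometric: C(13,0)×C(34,4)/C(47,4)
= 1×46376/178365 = 4216/16215

P(X=0) = 4216/16215 ≈ 26.00%


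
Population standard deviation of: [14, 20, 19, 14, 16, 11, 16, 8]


Mean = 118/8 = 59/4
  (14-59/4)²=9/16
  (20-59/4)²=441/16
  (19-59/4)²=289/16
  (14-59/4)²=9/16
  (16-59/4)²=25/16
  (11-59/4)²=225/16
  (16-59/4)²=25/16
  (8-59/4)²=729/16
Σ(x-μ)² = 219/2
σ² = (219/2)/8 = 219/16

σ = √(219/16) ≈ 3.6997


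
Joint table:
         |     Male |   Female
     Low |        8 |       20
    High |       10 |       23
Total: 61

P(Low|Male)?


P(Low|Male) = 8/(8+10) = 8/18 = 4/9

P = 4/9 ≈ 44.44%


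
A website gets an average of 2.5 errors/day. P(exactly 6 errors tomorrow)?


Poisson(λ=2.5): P(X=6) = e^(-λ)×λ^k/k!
= e^(-2.5) × 2.5^6 / 6!
≈ 0.08208499862 × 244.140625 / 720 ≈ 0.027834

P(X=6) ≈ 0.027834 ≈ 2.78%


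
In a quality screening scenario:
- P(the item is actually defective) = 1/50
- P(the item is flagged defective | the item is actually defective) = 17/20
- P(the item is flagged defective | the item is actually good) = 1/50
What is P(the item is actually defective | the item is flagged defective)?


Using Bayes' theorem:
P(A|B) = P(B|A)·P(A) / P(B)

P(the item is flagged defective) = 17/20 × 1/50 + 1/50 × 49/50
= 17/1000 + 49/2500 = 183/5000

P(the item is actually defective|the item is flagged defective) = (17/1000) / (183/5000) = 85/183

P(the item is actually defective|the item is flagged defective) = 85/183 ≈ 46.45%
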